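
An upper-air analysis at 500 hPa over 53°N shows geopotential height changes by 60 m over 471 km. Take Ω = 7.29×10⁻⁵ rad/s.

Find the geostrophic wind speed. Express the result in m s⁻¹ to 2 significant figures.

Coriolis parameter at 53°N:
f = 2Ω sin φ = 2 × 7.29×10⁻⁵ × sin 53° = 1.16×10⁻⁴ s⁻¹
Height gradient: |∂Z/∂n| = 60 m / 471000 m = 1.27×10⁻⁴
On a pressure surface, geostrophic balance gives V_g = (g/f)|∂Z/∂n|:
V_g = 9.81 × 1.27×10⁻⁴ / 1.16×10⁻⁴ = 10.7 m/s

11 m s⁻¹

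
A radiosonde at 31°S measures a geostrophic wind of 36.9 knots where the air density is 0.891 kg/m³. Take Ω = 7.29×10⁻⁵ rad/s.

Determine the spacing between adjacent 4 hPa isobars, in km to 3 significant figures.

315 km

Coriolis parameter at 31°S:
f = 2Ω sin φ = 2 × 7.29×10⁻⁵ × sin 31° = 7.51×10⁻⁵ s⁻¹
Wind speed in SI: 36.9 knots = 19.0 m/s
Geostrophic balance rearranged: |∂P/∂n| = f ρ V_g
|∂P/∂n| = 7.51×10⁻⁵ × 0.891 × 19.0 = 1.27×10⁻³ Pa/m
Isobar spacing: Δn = ΔP/|∂P/∂n| = 400 Pa / 1.27×10⁻³ Pa/m = 314935 m ≈ 315 km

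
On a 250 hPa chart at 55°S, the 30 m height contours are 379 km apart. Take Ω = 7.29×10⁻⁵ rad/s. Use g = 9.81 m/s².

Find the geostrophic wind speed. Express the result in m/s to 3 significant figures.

6.50 m/s

Coriolis parameter at 55°S:
f = 2Ω sin φ = 2 × 7.29×10⁻⁵ × sin 55° = 1.19×10⁻⁴ s⁻¹
Height gradient: |∂Z/∂n| = 30 m / 379000 m = 7.92×10⁻⁵
On a pressure surface, geostrophic balance gives V_g = (g/f)|∂Z/∂n|:
V_g = 9.81 × 7.92×10⁻⁵ / 1.19×10⁻⁴ = 6.50 m/s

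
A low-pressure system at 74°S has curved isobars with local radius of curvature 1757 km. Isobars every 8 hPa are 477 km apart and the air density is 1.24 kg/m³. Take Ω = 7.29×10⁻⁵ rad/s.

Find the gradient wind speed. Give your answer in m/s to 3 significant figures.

9.30 m/s

Coriolis parameter at 74°S:
f = 2Ω sin φ = 2 × 7.29×10⁻⁵ × sin 74° = 1.40×10⁻⁴ s⁻¹
Pressure gradient: |∂P/∂n| = 800 Pa / 477000 m = 1.68×10⁻³ Pa/m
Geostrophic speed: V_g = |∂P/∂n|/(fρ) = 1.68×10⁻³/(1.40×10⁻⁴ × 1.24) = 9.65 m/s
Around a low, centrifugal force acts outward with Coriolis, so pressure-gradient force balances both:
(1/ρ)|∂P/∂n| = fV + V²/R  →  V² + fR·V − fR·V_g = 0
With fR = 1.40×10⁻⁴ × 1757×10³ m = 246 m/s:
V = [−fR + √((fR)² + 4 fR V_g)]/2 = [−246 + √(246² + 4×246×9.65)]/2 = 9.3 m/s
Subgeostrophic (V < V_g = 9.65 m/s), as expected around a low.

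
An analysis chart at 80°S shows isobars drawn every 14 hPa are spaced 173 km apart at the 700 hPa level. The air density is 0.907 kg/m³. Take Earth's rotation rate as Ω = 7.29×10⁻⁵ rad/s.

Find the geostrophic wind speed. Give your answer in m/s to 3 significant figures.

62.1 m/s

Coriolis parameter at 80°S:
f = 2Ω sin φ = 2 × 7.29×10⁻⁵ × sin 80° = 1.44×10⁻⁴ s⁻¹
Pressure gradient: |∂P/∂n| = 1400 Pa / 173000 m = 8.09×10⁻³ Pa/m
Geostrophic balance (pressure-gradient force = Coriolis force):
V_g = (1/(fρ)) |∂P/∂n| = 8.09×10⁻³ / (1.44×10⁻⁴ × 0.907) = 62.1 m/s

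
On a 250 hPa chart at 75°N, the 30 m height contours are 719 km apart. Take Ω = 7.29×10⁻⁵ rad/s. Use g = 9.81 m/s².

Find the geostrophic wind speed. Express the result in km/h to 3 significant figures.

10.5 km/h

Coriolis parameter at 75°N:
f = 2Ω sin φ = 2 × 7.29×10⁻⁵ × sin 75° = 1.41×10⁻⁴ s⁻¹
Height gradient: |∂Z/∂n| = 30 m / 719000 m = 4.17×10⁻⁵
On a pressure surface, geostrophic balance gives V_g = (g/f)|∂Z/∂n|:
V_g = 9.81 × 4.17×10⁻⁵ / 1.41×10⁻⁴ = 2.91 m/s
Converting: 2.91 m/s × 3.6 = 10.5 km/h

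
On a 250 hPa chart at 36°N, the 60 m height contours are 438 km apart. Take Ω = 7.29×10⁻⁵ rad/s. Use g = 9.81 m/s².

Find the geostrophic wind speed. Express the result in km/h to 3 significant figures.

56.5 km/h

Coriolis parameter at 36°N:
f = 2Ω sin φ = 2 × 7.29×10⁻⁵ × sin 36° = 8.57×10⁻⁵ s⁻¹
Height gradient: |∂Z/∂n| = 60 m / 438000 m = 1.37×10⁻⁴
On a pressure surface, geostrophic balance gives V_g = (g/f)|∂Z/∂n|:
V_g = 9.81 × 1.37×10⁻⁴ / 8.57×10⁻⁵ = 15.7 m/s
Converting: 15.7 m/s × 3.6 = 56.5 km/h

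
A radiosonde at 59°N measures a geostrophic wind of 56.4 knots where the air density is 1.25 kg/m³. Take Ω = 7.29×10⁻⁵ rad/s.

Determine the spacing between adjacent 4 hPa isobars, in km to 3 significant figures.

88.2 km

Coriolis parameter at 59°N:
f = 2Ω sin φ = 2 × 7.29×10⁻⁵ × sin 59° = 1.25×10⁻⁴ s⁻¹
Wind speed in SI: 56.4 knots = 29.0 m/s
Geostrophic balance rearranged: |∂P/∂n| = f ρ V_g
|∂P/∂n| = 1.25×10⁻⁴ × 1.25 × 29.0 = 4.53×10⁻³ Pa/m
Isobar spacing: Δn = ΔP/|∂P/∂n| = 400 Pa / 4.53×10⁻³ Pa/m = 88249 m ≈ 88.2 km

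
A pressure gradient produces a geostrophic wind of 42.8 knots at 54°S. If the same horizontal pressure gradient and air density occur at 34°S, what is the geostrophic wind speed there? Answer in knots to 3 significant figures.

61.9 knots

With the same pressure gradient and density, V_g ∝ 1/f ∝ 1/sin φ.
V₂ = V₁ · sin φ₁ / sin φ₂ = 42.8 × sin 54° / sin 34°
V₂ = 42.8 × 0.8090/0.5592 = 61.9 knots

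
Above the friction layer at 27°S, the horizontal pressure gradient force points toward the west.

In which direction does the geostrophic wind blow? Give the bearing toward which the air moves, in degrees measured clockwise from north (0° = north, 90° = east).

The pressure-gradient force points toward the west (bearing 270°).
Geostrophic balance: in the Southern Hemisphere the Coriolis force deflects motion to the left, so the geostrophic wind blows 90° to the left of the pressure-gradient force (low pressure on the right).
Rotating 270° by 90° counterclockwise gives 180° — the wind blows toward the south.

180°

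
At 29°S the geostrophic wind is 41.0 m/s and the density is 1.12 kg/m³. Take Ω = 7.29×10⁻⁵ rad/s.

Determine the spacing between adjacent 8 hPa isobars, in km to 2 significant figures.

Coriolis parameter at 29°S:
f = 2Ω sin φ = 2 × 7.29×10⁻⁵ × sin 29° = 7.07×10⁻⁵ s⁻¹
Geostrophic balance rearranged: |∂P/∂n| = f ρ V_g
|∂P/∂n| = 7.07×10⁻⁵ × 1.12 × 41.0 = 3.25×10⁻³ Pa/m
Isobar spacing: Δn = ΔP/|∂P/∂n| = 800 Pa / 3.25×10⁻³ Pa/m = 246467 m ≈ 250 km

250 km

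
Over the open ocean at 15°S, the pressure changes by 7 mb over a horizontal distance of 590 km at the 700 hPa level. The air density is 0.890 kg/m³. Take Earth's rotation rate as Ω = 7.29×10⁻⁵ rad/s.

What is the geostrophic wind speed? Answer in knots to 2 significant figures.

69 knots

Coriolis parameter at 15°S:
f = 2Ω sin φ = 2 × 7.29×10⁻⁵ × sin 15° = 3.77×10⁻⁵ s⁻¹
Pressure gradient: |∂P/∂n| = 700 Pa / 590000 m = 1.19×10⁻³ Pa/m
Geostrophic balance (pressure-gradient force = Coriolis force):
V_g = (1/(fρ)) |∂P/∂n| = 1.19×10⁻³ / (3.77×10⁻⁵ × 0.890) = 35.3 m/s
Converting: 35.3 m/s × 1.944 = 69 knots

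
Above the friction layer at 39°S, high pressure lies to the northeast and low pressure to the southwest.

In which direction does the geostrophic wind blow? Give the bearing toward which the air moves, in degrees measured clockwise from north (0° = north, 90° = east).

The pressure-gradient force points toward the southwest (bearing 225°).
Geostrophic balance: in the Southern Hemisphere the Coriolis force deflects motion to the left, so the geostrophic wind blows 90° to the left of the pressure-gradient force (low pressure on the right).
Rotating 225° by 90° counterclockwise gives 135° — the wind blows toward the southeast.

135°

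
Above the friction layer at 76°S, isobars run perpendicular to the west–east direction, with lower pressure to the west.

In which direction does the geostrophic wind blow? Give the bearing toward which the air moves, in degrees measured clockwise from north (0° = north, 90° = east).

The pressure-gradient force points toward the west (bearing 270°).
Geostrophic balance: in the Southern Hemisphere the Coriolis force deflects motion to the left, so the geostrophic wind blows 90° to the left of the pressure-gradient force (low pressure on the right).
Rotating 270° by 90° counterclockwise gives 180° — the wind blows toward the south.

180°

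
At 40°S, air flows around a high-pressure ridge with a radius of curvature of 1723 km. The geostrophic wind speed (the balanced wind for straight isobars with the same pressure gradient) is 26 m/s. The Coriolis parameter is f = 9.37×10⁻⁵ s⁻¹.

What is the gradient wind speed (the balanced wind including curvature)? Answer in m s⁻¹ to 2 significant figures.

Around a high, pressure-gradient force acts outward with centrifugal, so Coriolis balances both:
fV = (1/ρ)|∂P/∂n| + V²/R  →  V² − fR·V + fR·V_g = 0
With fR = 9.37×10⁻⁵ × 1723×10³ m = 161 m/s:
V = [fR − √((fR)² − 4 fR V_g)]/2 = [161 − √(161² − 4×161×26)]/2 = 32.6 m/s
Supergeostrophic (V > V_g = 26 m/s), as expected around a high.

33 m s⁻¹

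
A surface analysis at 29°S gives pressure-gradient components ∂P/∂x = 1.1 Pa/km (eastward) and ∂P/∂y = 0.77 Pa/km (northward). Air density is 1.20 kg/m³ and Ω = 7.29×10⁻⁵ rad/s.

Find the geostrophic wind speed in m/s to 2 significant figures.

16 m/s

Coriolis parameter at 29°S:
f = 2Ω sin φ = 2 × 7.29×10⁻⁵ × sin 29° = 7.07×10⁻⁵ s⁻¹
In the Southern Hemisphere f is negative: f = −7.07×10⁻⁵ s⁻¹.
Component geostrophic relations (x east, y north):
u_g = −(1/(fρ)) ∂P/∂y,  v_g = (1/(fρ)) ∂P/∂x
u_g = −(0.77×10⁻³)/(−7.07×10⁻⁵ × 1.20) = 9.08 m/s;  v_g = (1.1×10⁻³)/(−7.07×10⁻⁵ × 1.20) = −13.0 m/s
|V_g| = √(u_g² + v_g²) = 15.8 m/s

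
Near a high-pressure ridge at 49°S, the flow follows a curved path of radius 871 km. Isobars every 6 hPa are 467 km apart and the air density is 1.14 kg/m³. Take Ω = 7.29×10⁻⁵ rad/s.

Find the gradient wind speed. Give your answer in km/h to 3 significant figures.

42.0 km/h

Coriolis parameter at 49°S:
f = 2Ω sin φ = 2 × 7.29×10⁻⁵ × sin 49° = 1.10×10⁻⁴ s⁻¹
Pressure gradient: |∂P/∂n| = 600 Pa / 467000 m = 1.28×10⁻³ Pa/m
Geostrophic speed: V_g = |∂P/∂n|/(fρ) = 1.28×10⁻³/(1.10×10⁻⁴ × 1.14) = 10.2 m/s
Around a high, pressure-gradient force acts outward with centrifugal, so Coriolis balances both:
fV = (1/ρ)|∂P/∂n| + V²/R  →  V² − fR·V + fR·V_g = 0
With fR = 1.10×10⁻⁴ × 871×10³ m = 95.8 m/s:
V = [fR − √((fR)² − 4 fR V_g)]/2 = [95.8 − √(95.8² − 4×95.8×10.2)]/2 = 11.7 m/s
Supergeostrophic (V > V_g = 10.2 m/s), as expected around a high.
Converting: 11.7 m/s × 3.6 = 42.0 km/h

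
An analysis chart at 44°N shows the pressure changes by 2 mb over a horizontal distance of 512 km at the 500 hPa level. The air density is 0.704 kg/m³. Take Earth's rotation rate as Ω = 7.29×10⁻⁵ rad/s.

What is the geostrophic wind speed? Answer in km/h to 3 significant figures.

19.7 km/h

Coriolis parameter at 44°N:
f = 2Ω sin φ = 2 × 7.29×10⁻⁵ × sin 44° = 1.01×10⁻⁴ s⁻¹
Pressure gradient: |∂P/∂n| = 200 Pa / 512000 m = 3.91×10⁻⁴ Pa/m
Geostrophic balance (pressure-gradient force = Coriolis force):
V_g = (1/(fρ)) |∂P/∂n| = 3.91×10⁻⁴ / (1.01×10⁻⁴ × 0.704) = 5.48 m/s
Converting: 5.48 m/s × 3.6 = 19.7 km/h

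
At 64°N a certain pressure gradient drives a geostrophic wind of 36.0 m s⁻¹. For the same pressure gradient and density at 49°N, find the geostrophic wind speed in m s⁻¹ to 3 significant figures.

42.9 m s⁻¹

With the same pressure gradient and density, V_g ∝ 1/f ∝ 1/sin φ.
V₂ = V₁ · sin φ₁ / sin φ₂ = 36.0 × sin 64° / sin 49°
V₂ = 36.0 × 0.8988/0.7547 = 42.9 m s⁻¹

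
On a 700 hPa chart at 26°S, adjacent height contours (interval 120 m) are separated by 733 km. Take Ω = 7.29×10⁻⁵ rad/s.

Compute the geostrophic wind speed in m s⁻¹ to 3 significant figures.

Coriolis parameter at 26°S:
f = 2Ω sin φ = 2 × 7.29×10⁻⁵ × sin 26° = 6.39×10⁻⁵ s⁻¹
Height gradient: |∂Z/∂n| = 120 m / 733000 m = 1.64×10⁻⁴
On a pressure surface, geostrophic balance gives V_g = (g/f)|∂Z/∂n|:
V_g = 9.81 × 1.64×10⁻⁴ / 6.39×10⁻⁵ = 25.1 m/s

25.1 m s⁻¹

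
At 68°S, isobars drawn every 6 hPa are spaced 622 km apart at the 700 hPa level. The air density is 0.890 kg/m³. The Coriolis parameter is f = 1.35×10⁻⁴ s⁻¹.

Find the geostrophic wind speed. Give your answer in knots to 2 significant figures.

16 knots

Pressure gradient: |∂P/∂n| = 600 Pa / 622000 m = 9.65×10⁻⁴ Pa/m
Geostrophic balance (pressure-gradient force = Coriolis force):
V_g = (1/(fρ)) |∂P/∂n| = 9.65×10⁻⁴ / (1.35×10⁻⁴ × 0.890) = 8.03 m/s
Converting: 8.03 m/s × 1.944 = 16 knots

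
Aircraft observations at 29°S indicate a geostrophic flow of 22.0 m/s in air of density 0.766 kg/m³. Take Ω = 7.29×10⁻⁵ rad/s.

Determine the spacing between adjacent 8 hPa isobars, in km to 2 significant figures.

670 km

Coriolis parameter at 29°S:
f = 2Ω sin φ = 2 × 7.29×10⁻⁵ × sin 29° = 7.07×10⁻⁵ s⁻¹
Geostrophic balance rearranged: |∂P/∂n| = f ρ V_g
|∂P/∂n| = 7.07×10⁻⁵ × 0.766 × 22.0 = 1.19×10⁻³ Pa/m
Isobar spacing: Δn = ΔP/|∂P/∂n| = 800 Pa / 1.19×10⁻³ Pa/m = 671599 m ≈ 670 km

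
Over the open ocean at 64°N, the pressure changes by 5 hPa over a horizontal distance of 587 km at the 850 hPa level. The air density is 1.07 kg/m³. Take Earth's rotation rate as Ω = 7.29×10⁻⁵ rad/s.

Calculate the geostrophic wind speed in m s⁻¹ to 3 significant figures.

Coriolis parameter at 64°N:
f = 2Ω sin φ = 2 × 7.29×10⁻⁵ × sin 64° = 1.31×10⁻⁴ s⁻¹
Pressure gradient: |∂P/∂n| = 500 Pa / 587000 m = 8.52×10⁻⁴ Pa/m
Geostrophic balance (pressure-gradient force = Coriolis force):
V_g = (1/(fρ)) |∂P/∂n| = 8.52×10⁻⁴ / (1.31×10⁻⁴ × 1.07) = 6.07 m/s

6.07 m s⁻¹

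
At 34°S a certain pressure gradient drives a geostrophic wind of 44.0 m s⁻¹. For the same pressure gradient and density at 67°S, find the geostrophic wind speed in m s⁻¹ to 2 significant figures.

27 m s⁻¹

With the same pressure gradient and density, V_g ∝ 1/f ∝ 1/sin φ.
V₂ = V₁ · sin φ₁ / sin φ₂ = 44.0 × sin 34° / sin 67°
V₂ = 44.0 × 0.5592/0.9205 = 27 m s⁻¹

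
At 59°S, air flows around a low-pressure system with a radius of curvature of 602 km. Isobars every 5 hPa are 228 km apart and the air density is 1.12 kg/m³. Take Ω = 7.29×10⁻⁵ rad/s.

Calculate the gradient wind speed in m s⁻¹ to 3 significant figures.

Coriolis parameter at 59°S:
f = 2Ω sin φ = 2 × 7.29×10⁻⁵ × sin 59° = 1.25×10⁻⁴ s⁻¹
Pressure gradient: |∂P/∂n| = 500 Pa / 228000 m = 2.19×10⁻³ Pa/m
Geostrophic speed: V_g = |∂P/∂n|/(fρ) = 2.19×10⁻³/(1.25×10⁻⁴ × 1.12) = 15.7 m/s
Around a low, centrifugal force acts outward with Coriolis, so pressure-gradient force balances both:
(1/ρ)|∂P/∂n| = fV + V²/R  →  V² + fR·V − fR·V_g = 0
With fR = 1.25×10⁻⁴ × 602×10³ m = 75.2 m/s:
V = [−fR + √((fR)² + 4 fR V_g)]/2 = [−75.2 + √(75.2² + 4×75.2×15.7)]/2 = 13.3 m/s
Subgeostrophic (V < V_g = 15.7 m/s), as expected around a low.

13.3 m s⁻¹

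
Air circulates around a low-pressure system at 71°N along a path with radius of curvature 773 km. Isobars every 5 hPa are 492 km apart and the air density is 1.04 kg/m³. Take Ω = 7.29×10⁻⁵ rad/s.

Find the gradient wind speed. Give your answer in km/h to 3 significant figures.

24.0 km/h

Coriolis parameter at 71°N:
f = 2Ω sin φ = 2 × 7.29×10⁻⁵ × sin 71° = 1.38×10⁻⁴ s⁻¹
Pressure gradient: |∂P/∂n| = 500 Pa / 492000 m = 1.02×10⁻³ Pa/m
Geostrophic speed: V_g = |∂P/∂n|/(fρ) = 1.02×10⁻³/(1.38×10⁻⁴ × 1.04) = 7.09 m/s
Around a low, centrifugal force acts outward with Coriolis, so pressure-gradient force balances both:
(1/ρ)|∂P/∂n| = fV + V²/R  →  V² + fR·V − fR·V_g = 0
With fR = 1.38×10⁻⁴ × 773×10³ m = 107 m/s:
V = [−fR + √((fR)² + 4 fR V_g)]/2 = [−107 + √(107² + 4×107×7.09)]/2 = 6.67 m/s
Subgeostrophic (V < V_g = 7.09 m/s), as expected around a low.
Converting: 6.67 m/s × 3.6 = 24.0 km/h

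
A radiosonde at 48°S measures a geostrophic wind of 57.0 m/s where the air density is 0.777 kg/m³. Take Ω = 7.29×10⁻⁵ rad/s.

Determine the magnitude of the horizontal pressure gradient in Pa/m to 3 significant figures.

Coriolis parameter at 48°S:
f = 2Ω sin φ = 2 × 7.29×10⁻⁵ × sin 48° = 1.08×10⁻⁴ s⁻¹
Geostrophic balance rearranged: |∂P/∂n| = f ρ V_g
|∂P/∂n| = 1.08×10⁻⁴ × 0.777 × 57.0 = 4.80×10⁻³ Pa/m

4.80×10⁻³ Pa/m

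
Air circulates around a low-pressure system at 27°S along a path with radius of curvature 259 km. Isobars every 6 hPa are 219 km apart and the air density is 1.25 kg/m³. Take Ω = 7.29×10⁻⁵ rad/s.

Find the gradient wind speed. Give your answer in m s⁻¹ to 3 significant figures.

Coriolis parameter at 27°S:
f = 2Ω sin φ = 2 × 7.29×10⁻⁵ × sin 27° = 6.62×10⁻⁵ s⁻¹
Pressure gradient: |∂P/∂n| = 600 Pa / 219000 m = 2.74×10⁻³ Pa/m
Geostrophic speed: V_g = |∂P/∂n|/(fρ) = 2.74×10⁻³/(6.62×10⁻⁵ × 1.25) = 33.1 m/s
Around a low, centrifugal force acts outward with Coriolis, so pressure-gradient force balances both:
(1/ρ)|∂P/∂n| = fV + V²/R  →  V² + fR·V − fR·V_g = 0
With fR = 6.62×10⁻⁵ × 259×10³ m = 17.1 m/s:
V = [−fR + √((fR)² + 4 fR V_g)]/2 = [−17.1 + √(17.1² + 4×17.1×33.1)]/2 = 16.7 m/s
Subgeostrophic (V < V_g = 33.1 m/s), as expected around a low.

16.7 m s⁻¹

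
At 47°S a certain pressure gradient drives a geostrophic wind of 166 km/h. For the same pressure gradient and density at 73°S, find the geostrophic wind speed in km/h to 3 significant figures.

127 km/h

With the same pressure gradient and density, V_g ∝ 1/f ∝ 1/sin φ.
V₂ = V₁ · sin φ₁ / sin φ₂ = 166 × sin 47° / sin 73°
V₂ = 166 × 0.7314/0.9563 = 127 km/h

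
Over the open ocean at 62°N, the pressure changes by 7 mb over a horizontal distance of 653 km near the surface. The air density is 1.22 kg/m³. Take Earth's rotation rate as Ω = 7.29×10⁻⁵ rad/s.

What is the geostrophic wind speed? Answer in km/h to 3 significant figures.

Coriolis parameter at 62°N:
f = 2Ω sin φ = 2 × 7.29×10⁻⁵ × sin 62° = 1.29×10⁻⁴ s⁻¹
Pressure gradient: |∂P/∂n| = 700 Pa / 653000 m = 1.07×10⁻³ Pa/m
Geostrophic balance (pressure-gradient force = Coriolis force):
V_g = (1/(fρ)) |∂P/∂n| = 1.07×10⁻³ / (1.29×10⁻⁴ × 1.22) = 6.83 m/s
Converting: 6.83 m/s × 3.6 = 24.6 km/h

24.6 km/h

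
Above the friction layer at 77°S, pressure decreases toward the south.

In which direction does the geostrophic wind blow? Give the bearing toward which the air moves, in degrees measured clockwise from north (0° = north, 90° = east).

The pressure-gradient force points toward the south (bearing 180°).
Geostrophic balance: in the Southern Hemisphere the Coriolis force deflects motion to the left, so the geostrophic wind blows 90° to the left of the pressure-gradient force (low pressure on the right).
Rotating 180° by 90° counterclockwise gives 090° — the wind blows toward the east.

090°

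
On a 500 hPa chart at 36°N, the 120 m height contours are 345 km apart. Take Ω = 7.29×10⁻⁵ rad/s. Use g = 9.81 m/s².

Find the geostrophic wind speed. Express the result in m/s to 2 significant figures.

40 m/s

Coriolis parameter at 36°N:
f = 2Ω sin φ = 2 × 7.29×10⁻⁵ × sin 36° = 8.57×10⁻⁵ s⁻¹
Height gradient: |∂Z/∂n| = 120 m / 345000 m = 3.48×10⁻⁴
On a pressure surface, geostrophic balance gives V_g = (g/f)|∂Z/∂n|:
V_g = 9.81 × 3.48×10⁻⁴ / 8.57×10⁻⁵ = 39.8 m/s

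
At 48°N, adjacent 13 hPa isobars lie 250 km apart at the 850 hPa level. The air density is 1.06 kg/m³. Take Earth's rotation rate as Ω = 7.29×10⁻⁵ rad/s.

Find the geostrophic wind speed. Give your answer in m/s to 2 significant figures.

Coriolis parameter at 48°N:
f = 2Ω sin φ = 2 × 7.29×10⁻⁵ × sin 48° = 1.08×10⁻⁴ s⁻¹
Pressure gradient: |∂P/∂n| = 1300 Pa / 250000 m = 5.20×10⁻³ Pa/m
Geostrophic balance (pressure-gradient force = Coriolis force):
V_g = (1/(fρ)) |∂P/∂n| = 5.20×10⁻³ / (1.08×10⁻⁴ × 1.06) = 45.3 m/s

45 m/s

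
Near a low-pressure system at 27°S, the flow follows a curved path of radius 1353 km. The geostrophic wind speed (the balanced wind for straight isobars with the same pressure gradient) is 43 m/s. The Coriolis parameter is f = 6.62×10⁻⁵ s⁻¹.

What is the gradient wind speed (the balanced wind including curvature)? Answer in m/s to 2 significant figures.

32 m/s

Around a low, centrifugal force acts outward with Coriolis, so pressure-gradient force balances both:
(1/ρ)|∂P/∂n| = fV + V²/R  →  V² + fR·V − fR·V_g = 0
With fR = 6.62×10⁻⁵ × 1353×10³ m = 89.6 m/s:
V = [−fR + √((fR)² + 4 fR V_g)]/2 = [−89.6 + √(89.6² + 4×89.6×43)]/2 = 31.7 m/s
Subgeostrophic (V < V_g = 43 m/s), as expected around a low.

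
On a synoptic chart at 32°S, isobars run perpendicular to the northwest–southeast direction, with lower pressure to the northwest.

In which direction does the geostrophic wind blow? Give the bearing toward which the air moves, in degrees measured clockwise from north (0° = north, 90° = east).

The pressure-gradient force points toward the northwest (bearing 315°).
Geostrophic balance: in the Southern Hemisphere the Coriolis force deflects motion to the left, so the geostrophic wind blows 90° to the left of the pressure-gradient force (low pressure on the right).
Rotating 315° by 90° counterclockwise gives 225° — the wind blows toward the southwest.

225°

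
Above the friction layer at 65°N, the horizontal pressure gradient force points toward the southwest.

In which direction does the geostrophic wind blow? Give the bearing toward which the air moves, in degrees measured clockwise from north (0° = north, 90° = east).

The pressure-gradient force points toward the southwest (bearing 225°).
Geostrophic balance: in the Northern Hemisphere the Coriolis force deflects motion to the right, so the geostrophic wind blows 90° to the right of the pressure-gradient force (low pressure on the left).
Rotating 225° by 90° clockwise gives 315° — the wind blows toward the northwest.

315°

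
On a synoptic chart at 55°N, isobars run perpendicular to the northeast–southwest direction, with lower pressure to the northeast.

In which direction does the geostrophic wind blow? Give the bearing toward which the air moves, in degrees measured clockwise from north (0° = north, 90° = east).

135°

The pressure-gradient force points toward the northeast (bearing 045°).
Geostrophic balance: in the Northern Hemisphere the Coriolis force deflects motion to the right, so the geostrophic wind blows 90° to the right of the pressure-gradient force (low pressure on the left).
Rotating 045° by 90° clockwise gives 135° — the wind blows toward the southeast.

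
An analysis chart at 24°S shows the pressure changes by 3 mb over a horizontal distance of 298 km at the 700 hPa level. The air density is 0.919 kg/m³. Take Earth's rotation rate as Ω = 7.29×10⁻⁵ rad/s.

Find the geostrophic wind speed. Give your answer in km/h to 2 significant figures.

Coriolis parameter at 24°S:
f = 2Ω sin φ = 2 × 7.29×10⁻⁵ × sin 24° = 5.93×10⁻⁵ s⁻¹
Pressure gradient: |∂P/∂n| = 300 Pa / 298000 m = 1.01×10⁻³ Pa/m
Geostrophic balance (pressure-gradient force = Coriolis force):
V_g = (1/(fρ)) |∂P/∂n| = 1.01×10⁻³ / (5.93×10⁻⁵ × 0.919) = 18.5 m/s
Converting: 18.5 m/s × 3.6 = 66 km/h

66 km/h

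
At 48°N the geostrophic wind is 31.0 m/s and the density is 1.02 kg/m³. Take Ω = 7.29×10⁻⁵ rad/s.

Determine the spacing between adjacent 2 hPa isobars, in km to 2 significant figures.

Coriolis parameter at 48°N:
f = 2Ω sin φ = 2 × 7.29×10⁻⁵ × sin 48° = 1.08×10⁻⁴ s⁻¹
Geostrophic balance rearranged: |∂P/∂n| = f ρ V_g
|∂P/∂n| = 1.08×10⁻⁴ × 1.02 × 31.0 = 3.43×10⁻³ Pa/m
Isobar spacing: Δn = ΔP/|∂P/∂n| = 200 Pa / 3.43×10⁻³ Pa/m = 58376 m ≈ 58 km

58 km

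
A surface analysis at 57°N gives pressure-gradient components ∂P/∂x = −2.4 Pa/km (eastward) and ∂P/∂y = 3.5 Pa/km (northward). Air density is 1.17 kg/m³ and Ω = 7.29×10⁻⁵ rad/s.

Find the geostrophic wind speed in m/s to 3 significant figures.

Coriolis parameter at 57°N:
f = 2Ω sin φ = 2 × 7.29×10⁻⁵ × sin 57° = 1.22×10⁻⁴ s⁻¹
Component geostrophic relations (x east, y north):
u_g = −(1/(fρ)) ∂P/∂y,  v_g = (1/(fρ)) ∂P/∂x
u_g = −(3.5×10⁻³)/(1.22×10⁻⁴ × 1.17) = −24.5 m/s;  v_g = (−2.4×10⁻³)/(1.22×10⁻⁴ × 1.17) = −16.8 m/s
|V_g| = √(u_g² + v_g²) = 29.7 m/s

29.7 m/s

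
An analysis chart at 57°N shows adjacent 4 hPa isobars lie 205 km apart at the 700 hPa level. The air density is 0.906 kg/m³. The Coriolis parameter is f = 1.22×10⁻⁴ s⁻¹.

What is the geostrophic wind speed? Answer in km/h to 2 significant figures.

Pressure gradient: |∂P/∂n| = 400 Pa / 205000 m = 1.95×10⁻³ Pa/m
Geostrophic balance (pressure-gradient force = Coriolis force):
V_g = (1/(fρ)) |∂P/∂n| = 1.95×10⁻³ / (1.22×10⁻⁴ × 0.906) = 17.7 m/s
Converting: 17.7 m/s × 3.6 = 64 km/h

64 km/h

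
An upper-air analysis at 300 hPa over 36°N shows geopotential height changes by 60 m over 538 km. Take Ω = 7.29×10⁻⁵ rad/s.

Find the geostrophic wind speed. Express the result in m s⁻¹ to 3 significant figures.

Coriolis parameter at 36°N:
f = 2Ω sin φ = 2 × 7.29×10⁻⁵ × sin 36° = 8.57×10⁻⁵ s⁻¹
Height gradient: |∂Z/∂n| = 60 m / 538000 m = 1.12×10⁻⁴
On a pressure surface, geostrophic balance gives V_g = (g/f)|∂Z/∂n|:
V_g = 9.81 × 1.12×10⁻⁴ / 8.57×10⁻⁵ = 12.8 m/s

12.8 m s⁻¹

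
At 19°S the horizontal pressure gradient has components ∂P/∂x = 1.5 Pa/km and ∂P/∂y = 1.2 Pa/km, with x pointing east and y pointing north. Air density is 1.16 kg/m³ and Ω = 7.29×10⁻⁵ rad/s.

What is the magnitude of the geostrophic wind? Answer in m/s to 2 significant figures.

Coriolis parameter at 19°S:
f = 2Ω sin φ = 2 × 7.29×10⁻⁵ × sin 19° = 4.75×10⁻⁵ s⁻¹
In the Southern Hemisphere f is negative: f = −4.75×10⁻⁵ s⁻¹.
Component geostrophic relations (x east, y north):
u_g = −(1/(fρ)) ∂P/∂y,  v_g = (1/(fρ)) ∂P/∂x
u_g = −(1.2×10⁻³)/(−4.75×10⁻⁵ × 1.16) = 21.8 m/s;  v_g = (1.5×10⁻³)/(−4.75×10⁻⁵ × 1.16) = −27.2 m/s
|V_g| = √(u_g² + v_g²) = 34.9 m/s

35 m/s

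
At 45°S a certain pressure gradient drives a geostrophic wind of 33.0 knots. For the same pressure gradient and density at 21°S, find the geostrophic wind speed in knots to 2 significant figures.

65 knots

With the same pressure gradient and density, V_g ∝ 1/f ∝ 1/sin φ.
V₂ = V₁ · sin φ₁ / sin φ₂ = 33.0 × sin 45° / sin 21°
V₂ = 33.0 × 0.7071/0.3584 = 65 knots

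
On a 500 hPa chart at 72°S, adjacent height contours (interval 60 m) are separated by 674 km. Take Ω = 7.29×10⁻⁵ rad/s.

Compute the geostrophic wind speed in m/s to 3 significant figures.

Coriolis parameter at 72°S:
f = 2Ω sin φ = 2 × 7.29×10⁻⁵ × sin 72° = 1.39×10⁻⁴ s⁻¹
Height gradient: |∂Z/∂n| = 60 m / 674000 m = 8.90×10⁻⁵
On a pressure surface, geostrophic balance gives V_g = (g/f)|∂Z/∂n|:
V_g = 9.81 × 8.90×10⁻⁵ / 1.39×10⁻⁴ = 6.30 m/s

6.30 m/s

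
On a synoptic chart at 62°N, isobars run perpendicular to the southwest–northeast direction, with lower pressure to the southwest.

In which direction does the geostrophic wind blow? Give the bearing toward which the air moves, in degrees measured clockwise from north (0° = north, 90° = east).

315°

The pressure-gradient force points toward the southwest (bearing 225°).
Geostrophic balance: in the Northern Hemisphere the Coriolis force deflects motion to the right, so the geostrophic wind blows 90° to the right of the pressure-gradient force (low pressure on the left).
Rotating 225° by 90° clockwise gives 315° — the wind blows toward the northwest.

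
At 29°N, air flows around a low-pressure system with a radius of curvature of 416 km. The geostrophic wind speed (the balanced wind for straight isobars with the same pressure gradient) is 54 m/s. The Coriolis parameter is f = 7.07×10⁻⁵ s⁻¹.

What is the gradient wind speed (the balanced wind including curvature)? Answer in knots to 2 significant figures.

Around a low, centrifugal force acts outward with Coriolis, so pressure-gradient force balances both:
(1/ρ)|∂P/∂n| = fV + V²/R  →  V² + fR·V − fR·V_g = 0
With fR = 7.07×10⁻⁵ × 416×10³ m = 29.4 m/s:
V = [−fR + √((fR)² + 4 fR V_g)]/2 = [−29.4 + √(29.4² + 4×29.4×54)]/2 = 27.8 m/s
Subgeostrophic (V < V_g = 54 m/s), as expected around a low.
Converting: 27.8 m/s × 1.944 = 54 knots

54 knots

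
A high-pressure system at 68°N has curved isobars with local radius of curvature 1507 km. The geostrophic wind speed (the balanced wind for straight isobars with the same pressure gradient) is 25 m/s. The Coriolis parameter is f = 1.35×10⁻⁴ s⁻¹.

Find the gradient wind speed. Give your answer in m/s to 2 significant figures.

Around a high, pressure-gradient force acts outward with centrifugal, so Coriolis balances both:
fV = (1/ρ)|∂P/∂n| + V²/R  →  V² − fR·V + fR·V_g = 0
With fR = 1.35×10⁻⁴ × 1507×10³ m = 203 m/s:
V = [fR − √((fR)² − 4 fR V_g)]/2 = [203 − √(203² − 4×203×25)]/2 = 29.2 m/s
Supergeostrophic (V > V_g = 25 m/s), as expected around a high.

29 m/s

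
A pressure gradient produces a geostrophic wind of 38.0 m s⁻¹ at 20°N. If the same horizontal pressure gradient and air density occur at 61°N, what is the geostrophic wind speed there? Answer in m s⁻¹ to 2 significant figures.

15 m s⁻¹

With the same pressure gradient and density, V_g ∝ 1/f ∝ 1/sin φ.
V₂ = V₁ · sin φ₁ / sin φ₂ = 38.0 × sin 20° / sin 61°
V₂ = 38.0 × 0.3420/0.8746 = 15 m s⁻¹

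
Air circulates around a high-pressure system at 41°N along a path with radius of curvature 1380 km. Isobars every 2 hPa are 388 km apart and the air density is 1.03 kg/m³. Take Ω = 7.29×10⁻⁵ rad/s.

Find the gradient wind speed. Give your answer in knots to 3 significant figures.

Coriolis parameter at 41°N:
f = 2Ω sin φ = 2 × 7.29×10⁻⁵ × sin 41° = 9.57×10⁻⁵ s⁻¹
Pressure gradient: |∂P/∂n| = 200 Pa / 388000 m = 5.15×10⁻⁴ Pa/m
Geostrophic speed: V_g = |∂P/∂n|/(fρ) = 5.15×10⁻⁴/(9.57×10⁻⁵ × 1.03) = 5.23 m/s
Around a high, pressure-gradient force acts outward with centrifugal, so Coriolis balances both:
fV = (1/ρ)|∂P/∂n| + V²/R  →  V² − fR·V + fR·V_g = 0
With fR = 9.57×10⁻⁵ × 1380×10³ m = 132 m/s:
V = [fR − √((fR)² − 4 fR V_g)]/2 = [132 − √(132² − 4×132×5.23)]/2 = 5.46 m/s
Supergeostrophic (V > V_g = 5.23 m/s), as expected around a high.
Converting: 5.46 m/s × 1.944 = 10.6 knots

10.6 knots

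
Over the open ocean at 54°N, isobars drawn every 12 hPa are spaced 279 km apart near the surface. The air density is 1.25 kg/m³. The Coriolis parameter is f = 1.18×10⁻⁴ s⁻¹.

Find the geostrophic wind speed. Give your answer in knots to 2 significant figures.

57 knots

Pressure gradient: |∂P/∂n| = 1200 Pa / 279000 m = 4.30×10⁻³ Pa/m
Geostrophic balance (pressure-gradient force = Coriolis force):
V_g = (1/(fρ)) |∂P/∂n| = 4.30×10⁻³ / (1.18×10⁻⁴ × 1.25) = 29.2 m/s
Converting: 29.2 m/s × 1.944 = 57 knots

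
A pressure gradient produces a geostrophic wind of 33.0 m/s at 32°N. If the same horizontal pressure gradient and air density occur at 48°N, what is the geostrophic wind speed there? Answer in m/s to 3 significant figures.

With the same pressure gradient and density, V_g ∝ 1/f ∝ 1/sin φ.
V₂ = V₁ · sin φ₁ / sin φ₂ = 33.0 × sin 32° / sin 48°
V₂ = 33.0 × 0.5299/0.7431 = 23.5 m/s

23.5 m/s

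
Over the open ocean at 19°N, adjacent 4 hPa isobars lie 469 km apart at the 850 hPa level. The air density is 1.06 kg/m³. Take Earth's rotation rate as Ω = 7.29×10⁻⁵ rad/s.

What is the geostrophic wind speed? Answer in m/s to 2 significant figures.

17 m/s

Coriolis parameter at 19°N:
f = 2Ω sin φ = 2 × 7.29×10⁻⁵ × sin 19° = 4.75×10⁻⁵ s⁻¹
Pressure gradient: |∂P/∂n| = 400 Pa / 469000 m = 8.53×10⁻⁴ Pa/m
Geostrophic balance (pressure-gradient force = Coriolis force):
V_g = (1/(fρ)) |∂P/∂n| = 8.53×10⁻⁴ / (4.75×10⁻⁵ × 1.06) = 17.0 m/s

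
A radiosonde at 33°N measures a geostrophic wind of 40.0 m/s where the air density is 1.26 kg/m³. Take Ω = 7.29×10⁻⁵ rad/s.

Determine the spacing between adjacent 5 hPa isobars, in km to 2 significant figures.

Coriolis parameter at 33°N:
f = 2Ω sin φ = 2 × 7.29×10⁻⁵ × sin 33° = 7.94×10⁻⁵ s⁻¹
Geostrophic balance rearranged: |∂P/∂n| = f ρ V_g
|∂P/∂n| = 7.94×10⁻⁵ × 1.26 × 40.0 = 4.00×10⁻³ Pa/m
Isobar spacing: Δn = ΔP/|∂P/∂n| = 500 Pa / 4.00×10⁻³ Pa/m = 124932 m ≈ 120 km

120 km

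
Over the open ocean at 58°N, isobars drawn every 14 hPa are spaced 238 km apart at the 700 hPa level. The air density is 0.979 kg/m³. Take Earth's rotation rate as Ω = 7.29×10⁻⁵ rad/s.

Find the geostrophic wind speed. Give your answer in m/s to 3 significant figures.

48.6 m/s

Coriolis parameter at 58°N:
f = 2Ω sin φ = 2 × 7.29×10⁻⁵ × sin 58° = 1.24×10⁻⁴ s⁻¹
Pressure gradient: |∂P/∂n| = 1400 Pa / 238000 m = 5.88×10⁻³ Pa/m
Geostrophic balance (pressure-gradient force = Coriolis force):
V_g = (1/(fρ)) |∂P/∂n| = 5.88×10⁻³ / (1.24×10⁻⁴ × 0.979) = 48.6 m/s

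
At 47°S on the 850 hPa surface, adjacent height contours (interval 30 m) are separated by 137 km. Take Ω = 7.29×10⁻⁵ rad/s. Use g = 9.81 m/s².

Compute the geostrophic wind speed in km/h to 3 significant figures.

Coriolis parameter at 47°S:
f = 2Ω sin φ = 2 × 7.29×10⁻⁵ × sin 47° = 1.07×10⁻⁴ s⁻¹
Height gradient: |∂Z/∂n| = 30 m / 137000 m = 2.19×10⁻⁴
On a pressure surface, geostrophic balance gives V_g = (g/f)|∂Z/∂n|:
V_g = 9.81 × 2.19×10⁻⁴ / 1.07×10⁻⁴ = 20.1 m/s
Converting: 20.1 m/s × 3.6 = 72.5 km/h

72.5 km/h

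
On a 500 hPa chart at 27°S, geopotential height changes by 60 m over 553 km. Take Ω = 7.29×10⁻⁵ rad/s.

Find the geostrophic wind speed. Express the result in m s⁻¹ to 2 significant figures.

16 m s⁻¹

Coriolis parameter at 27°S:
f = 2Ω sin φ = 2 × 7.29×10⁻⁵ × sin 27° = 6.62×10⁻⁵ s⁻¹
Height gradient: |∂Z/∂n| = 60 m / 553000 m = 1.08×10⁻⁴
On a pressure surface, geostrophic balance gives V_g = (g/f)|∂Z/∂n|:
V_g = 9.81 × 1.08×10⁻⁴ / 6.62×10⁻⁵ = 16.1 m/s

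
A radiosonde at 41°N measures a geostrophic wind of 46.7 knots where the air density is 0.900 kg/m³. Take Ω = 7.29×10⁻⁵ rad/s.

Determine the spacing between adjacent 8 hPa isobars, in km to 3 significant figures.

387 km

Coriolis parameter at 41°N:
f = 2Ω sin φ = 2 × 7.29×10⁻⁵ × sin 41° = 9.57×10⁻⁵ s⁻¹
Wind speed in SI: 46.7 knots = 24.0 m/s
Geostrophic balance rearranged: |∂P/∂n| = f ρ V_g
|∂P/∂n| = 9.57×10⁻⁵ × 0.900 × 24.0 = 2.07×10⁻³ Pa/m
Isobar spacing: Δn = ΔP/|∂P/∂n| = 800 Pa / 2.07×10⁻³ Pa/m = 386805 m ≈ 387 km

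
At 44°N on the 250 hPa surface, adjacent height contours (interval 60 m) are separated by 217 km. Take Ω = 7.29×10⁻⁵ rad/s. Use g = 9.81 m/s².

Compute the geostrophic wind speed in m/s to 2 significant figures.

27 m/s

Coriolis parameter at 44°N:
f = 2Ω sin φ = 2 × 7.29×10⁻⁵ × sin 44° = 1.01×10⁻⁴ s⁻¹
Height gradient: |∂Z/∂n| = 60 m / 217000 m = 2.76×10⁻⁴
On a pressure surface, geostrophic balance gives V_g = (g/f)|∂Z/∂n|:
V_g = 9.81 × 2.76×10⁻⁴ / 1.01×10⁻⁴ = 26.8 m/s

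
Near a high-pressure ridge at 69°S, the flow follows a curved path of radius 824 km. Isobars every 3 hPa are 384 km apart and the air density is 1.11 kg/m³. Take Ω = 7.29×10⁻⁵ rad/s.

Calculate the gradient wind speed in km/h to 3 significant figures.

Coriolis parameter at 69°S:
f = 2Ω sin φ = 2 × 7.29×10⁻⁵ × sin 69° = 1.36×10⁻⁴ s⁻¹
Pressure gradient: |∂P/∂n| = 300 Pa / 384000 m = 7.81×10⁻⁴ Pa/m
Geostrophic speed: V_g = |∂P/∂n|/(fρ) = 7.81×10⁻⁴/(1.36×10⁻⁴ × 1.11) = 5.17 m/s
Around a high, pressure-gradient force acts outward with centrifugal, so Coriolis balances both:
fV = (1/ρ)|∂P/∂n| + V²/R  →  V² − fR·V + fR·V_g = 0
With fR = 1.36×10⁻⁴ × 824×10³ m = 112 m/s:
V = [fR − √((fR)² − 4 fR V_g)]/2 = [112 − √(112² − 4×112×5.17)]/2 = 5.43 m/s
Supergeostrophic (V > V_g = 5.17 m/s), as expected around a high.
Converting: 5.43 m/s × 3.6 = 19.6 km/h

19.6 km/h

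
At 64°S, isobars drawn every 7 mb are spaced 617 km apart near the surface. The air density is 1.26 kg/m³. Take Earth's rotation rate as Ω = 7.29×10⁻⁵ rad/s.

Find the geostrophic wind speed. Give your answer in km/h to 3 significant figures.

Coriolis parameter at 64°S:
f = 2Ω sin φ = 2 × 7.29×10⁻⁵ × sin 64° = 1.31×10⁻⁴ s⁻¹
Pressure gradient: |∂P/∂n| = 700 Pa / 617000 m = 1.13×10⁻³ Pa/m
Geostrophic balance (pressure-gradient force = Coriolis force):
V_g = (1/(fρ)) |∂P/∂n| = 1.13×10⁻³ / (1.31×10⁻⁴ × 1.26) = 6.87 m/s
Converting: 6.87 m/s × 3.6 = 24.7 km/h

24.7 km/h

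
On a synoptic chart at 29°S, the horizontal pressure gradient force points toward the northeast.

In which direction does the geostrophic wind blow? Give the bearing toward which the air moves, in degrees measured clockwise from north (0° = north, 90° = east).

The pressure-gradient force points toward the northeast (bearing 045°).
Geostrophic balance: in the Southern Hemisphere the Coriolis force deflects motion to the left, so the geostrophic wind blows 90° to the left of the pressure-gradient force (low pressure on the right).
Rotating 045° by 90° counterclockwise gives 315° — the wind blows toward the northwest.

315°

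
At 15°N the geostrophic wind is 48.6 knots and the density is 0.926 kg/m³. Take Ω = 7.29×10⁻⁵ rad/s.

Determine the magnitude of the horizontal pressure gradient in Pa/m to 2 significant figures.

8.7×10⁻⁴ Pa/m

Coriolis parameter at 15°N:
f = 2Ω sin φ = 2 × 7.29×10⁻⁵ × sin 15° = 3.77×10⁻⁵ s⁻¹
Wind speed in SI: 48.6 knots = 25.0 m/s
Geostrophic balance rearranged: |∂P/∂n| = f ρ V_g
|∂P/∂n| = 3.77×10⁻⁵ × 0.926 × 25.0 = 8.74×10⁻⁴ Pa/m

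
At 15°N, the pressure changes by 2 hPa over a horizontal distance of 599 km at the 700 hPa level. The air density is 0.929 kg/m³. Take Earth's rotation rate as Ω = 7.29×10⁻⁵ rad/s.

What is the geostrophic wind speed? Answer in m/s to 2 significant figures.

Coriolis parameter at 15°N:
f = 2Ω sin φ = 2 × 7.29×10⁻⁵ × sin 15° = 3.77×10⁻⁵ s⁻¹
Pressure gradient: |∂P/∂n| = 200 Pa / 599000 m = 3.34×10⁻⁴ Pa/m
Geostrophic balance (pressure-gradient force = Coriolis force):
V_g = (1/(fρ)) |∂P/∂n| = 3.34×10⁻⁴ / (3.77×10⁻⁵ × 0.929) = 9.52 m/s

9.5 m/s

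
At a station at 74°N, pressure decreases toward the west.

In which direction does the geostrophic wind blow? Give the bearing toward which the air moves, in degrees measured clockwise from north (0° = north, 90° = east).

000°

The pressure-gradient force points toward the west (bearing 270°).
Geostrophic balance: in the Northern Hemisphere the Coriolis force deflects motion to the right, so the geostrophic wind blows 90° to the right of the pressure-gradient force (low pressure on the left).
Rotating 270° by 90° clockwise gives 000° — the wind blows toward the north.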